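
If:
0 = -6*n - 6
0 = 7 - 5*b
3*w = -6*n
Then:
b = 7/5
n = -1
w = 2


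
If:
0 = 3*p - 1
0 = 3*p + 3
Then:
No Solution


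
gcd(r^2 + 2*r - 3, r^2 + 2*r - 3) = r^2 + 2*r - 3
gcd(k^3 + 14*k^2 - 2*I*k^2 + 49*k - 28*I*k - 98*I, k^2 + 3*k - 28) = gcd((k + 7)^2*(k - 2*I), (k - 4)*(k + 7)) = k + 7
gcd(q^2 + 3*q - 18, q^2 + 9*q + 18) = q + 6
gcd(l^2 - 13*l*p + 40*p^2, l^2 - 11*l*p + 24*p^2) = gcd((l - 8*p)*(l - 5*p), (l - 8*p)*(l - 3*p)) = -l + 8*p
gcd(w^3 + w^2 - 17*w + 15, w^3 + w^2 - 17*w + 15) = w^3 + w^2 - 17*w + 15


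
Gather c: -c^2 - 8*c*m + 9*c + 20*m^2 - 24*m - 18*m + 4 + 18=-c^2 + c*(9 - 8*m) + 20*m^2 - 42*m + 22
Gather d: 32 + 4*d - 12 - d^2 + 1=-d^2 + 4*d + 21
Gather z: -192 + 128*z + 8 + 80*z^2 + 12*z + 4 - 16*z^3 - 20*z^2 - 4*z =-16*z^3 + 60*z^2 + 136*z - 180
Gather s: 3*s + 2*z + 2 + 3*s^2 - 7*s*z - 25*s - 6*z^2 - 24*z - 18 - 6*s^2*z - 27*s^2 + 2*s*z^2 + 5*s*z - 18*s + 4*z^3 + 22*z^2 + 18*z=s^2*(-6*z - 24) + s*(2*z^2 - 2*z - 40) + 4*z^3 + 16*z^2 - 4*z - 16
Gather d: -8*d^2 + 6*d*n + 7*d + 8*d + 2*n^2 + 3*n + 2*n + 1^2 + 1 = -8*d^2 + d*(6*n + 15) + 2*n^2 + 5*n + 2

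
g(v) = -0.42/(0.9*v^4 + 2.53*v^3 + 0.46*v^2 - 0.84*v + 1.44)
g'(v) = -0.42*(-3.6*v^3 - 7.59*v^2 - 0.92*v + 0.84)/(0.9*v^4 + 2.53*v^3 + 0.46*v^2 - 0.84*v + 1.44)^2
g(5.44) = -0.00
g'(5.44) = 0.00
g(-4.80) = -0.00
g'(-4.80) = -0.00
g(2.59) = -0.00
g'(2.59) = 0.01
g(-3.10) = -0.03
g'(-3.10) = -0.06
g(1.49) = -0.03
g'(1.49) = 0.06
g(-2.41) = -0.39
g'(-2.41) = -3.35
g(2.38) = -0.01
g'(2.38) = 0.01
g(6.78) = -0.00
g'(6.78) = 0.00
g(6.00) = -0.00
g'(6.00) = 0.00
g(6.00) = -0.00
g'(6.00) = 0.00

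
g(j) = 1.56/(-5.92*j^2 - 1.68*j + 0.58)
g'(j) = 1.56*(11.84*j + 1.68)/(-5.92*j^2 - 1.68*j + 0.58)^2 = (18.4704*j + 2.6208)/(5.92*j^2 + 1.68*j - 0.58)^2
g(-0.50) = -26.00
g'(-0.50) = -1837.33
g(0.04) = 3.10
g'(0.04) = 13.26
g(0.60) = -0.61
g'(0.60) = 2.09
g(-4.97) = -0.01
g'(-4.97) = -0.00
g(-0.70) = -1.36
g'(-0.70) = -7.87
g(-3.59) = -0.02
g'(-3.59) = -0.01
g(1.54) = -0.10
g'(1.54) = 0.12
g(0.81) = -0.33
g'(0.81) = 0.81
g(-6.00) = -0.01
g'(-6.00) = -0.00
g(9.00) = -0.00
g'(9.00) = 0.00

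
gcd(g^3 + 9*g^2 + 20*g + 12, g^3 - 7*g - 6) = g^2 + 3*g + 2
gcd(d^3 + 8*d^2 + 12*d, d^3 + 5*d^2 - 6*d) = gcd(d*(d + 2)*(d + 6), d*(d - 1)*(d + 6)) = d^2 + 6*d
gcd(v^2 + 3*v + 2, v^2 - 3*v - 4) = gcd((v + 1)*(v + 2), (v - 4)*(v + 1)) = v + 1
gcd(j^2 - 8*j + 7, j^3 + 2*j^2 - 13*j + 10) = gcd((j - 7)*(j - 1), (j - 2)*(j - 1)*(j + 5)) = j - 1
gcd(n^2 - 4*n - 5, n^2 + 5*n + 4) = n + 1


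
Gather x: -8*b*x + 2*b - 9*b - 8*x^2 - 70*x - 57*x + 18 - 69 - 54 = -7*b - 8*x^2 + x*(-8*b - 127) - 105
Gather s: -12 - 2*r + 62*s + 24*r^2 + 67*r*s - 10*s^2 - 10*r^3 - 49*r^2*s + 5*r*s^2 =-10*r^3 + 24*r^2 - 2*r + s^2*(5*r - 10) + s*(-49*r^2 + 67*r + 62) - 12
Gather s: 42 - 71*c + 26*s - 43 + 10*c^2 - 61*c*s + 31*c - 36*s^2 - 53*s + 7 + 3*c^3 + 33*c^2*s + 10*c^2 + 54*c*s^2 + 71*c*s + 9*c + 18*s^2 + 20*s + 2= 3*c^3 + 20*c^2 - 31*c + s^2*(54*c - 18) + s*(33*c^2 + 10*c - 7) + 8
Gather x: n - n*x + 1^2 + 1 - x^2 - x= n - x^2 + x*(-n - 1) + 2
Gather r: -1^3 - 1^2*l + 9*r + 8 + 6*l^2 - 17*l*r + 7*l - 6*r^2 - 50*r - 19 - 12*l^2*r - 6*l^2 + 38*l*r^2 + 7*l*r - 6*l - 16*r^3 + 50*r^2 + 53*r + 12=-16*r^3 + r^2*(38*l + 44) + r*(-12*l^2 - 10*l + 12)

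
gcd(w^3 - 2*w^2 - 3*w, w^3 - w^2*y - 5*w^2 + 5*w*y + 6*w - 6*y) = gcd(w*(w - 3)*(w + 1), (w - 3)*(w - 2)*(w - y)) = w - 3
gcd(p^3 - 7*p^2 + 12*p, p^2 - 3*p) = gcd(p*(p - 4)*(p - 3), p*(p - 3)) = p^2 - 3*p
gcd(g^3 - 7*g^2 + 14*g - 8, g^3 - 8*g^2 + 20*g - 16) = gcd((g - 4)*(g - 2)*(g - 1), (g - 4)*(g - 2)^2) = g^2 - 6*g + 8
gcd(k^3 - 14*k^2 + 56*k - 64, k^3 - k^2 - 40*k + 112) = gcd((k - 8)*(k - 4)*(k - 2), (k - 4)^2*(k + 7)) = k - 4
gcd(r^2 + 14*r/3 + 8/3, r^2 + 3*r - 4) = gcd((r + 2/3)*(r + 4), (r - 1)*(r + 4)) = r + 4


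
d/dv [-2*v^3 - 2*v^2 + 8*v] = -6*v^2 - 4*v + 8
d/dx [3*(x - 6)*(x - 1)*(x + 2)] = 9*x^2 - 30*x - 24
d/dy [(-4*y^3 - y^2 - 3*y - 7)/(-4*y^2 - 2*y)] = (8*y^4 + 8*y^3 - 5*y^2 - 28*y - 7)/(2*y^2*(4*y^2 + 4*y + 1))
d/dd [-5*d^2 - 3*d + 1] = -10*d - 3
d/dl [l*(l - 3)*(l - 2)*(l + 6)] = 4*l^3 + 3*l^2 - 48*l + 36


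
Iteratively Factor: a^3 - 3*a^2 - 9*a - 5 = (a - 5)*(a^2 + 2*a + 1) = (a - 5)*(a + 1)*(a + 1)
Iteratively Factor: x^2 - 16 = (x + 4)*(x - 4)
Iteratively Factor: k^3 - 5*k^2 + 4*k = (k - 4)*(k^2 - k) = (k - 4)*(k - 1)*(k)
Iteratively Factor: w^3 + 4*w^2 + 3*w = (w + 3)*(w^2 + w) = (w + 1)*(w + 3)*(w)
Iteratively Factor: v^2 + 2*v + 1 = (v + 1)*(v + 1)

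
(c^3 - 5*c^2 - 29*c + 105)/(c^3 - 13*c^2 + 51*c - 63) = (c + 5)/(c - 3)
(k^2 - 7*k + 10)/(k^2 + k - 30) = (k - 2)/(k + 6)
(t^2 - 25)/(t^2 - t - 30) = (t - 5)/(t - 6)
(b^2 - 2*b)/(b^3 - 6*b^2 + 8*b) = 1/(b - 4)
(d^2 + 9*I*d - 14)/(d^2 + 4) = (d + 7*I)/(d - 2*I)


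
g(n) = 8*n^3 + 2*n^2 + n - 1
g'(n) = 24*n^2 + 4*n + 1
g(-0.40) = -1.59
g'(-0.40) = 3.24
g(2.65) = 164.57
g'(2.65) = 180.14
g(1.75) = 49.75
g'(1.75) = 81.50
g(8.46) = 4994.57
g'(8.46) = 1752.56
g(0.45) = 0.58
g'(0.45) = 7.66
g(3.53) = 379.35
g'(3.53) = 314.18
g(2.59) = 154.00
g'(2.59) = 172.35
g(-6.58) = -2200.11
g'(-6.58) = 1013.79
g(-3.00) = -202.00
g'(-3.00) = 205.00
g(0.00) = -1.00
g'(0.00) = 1.00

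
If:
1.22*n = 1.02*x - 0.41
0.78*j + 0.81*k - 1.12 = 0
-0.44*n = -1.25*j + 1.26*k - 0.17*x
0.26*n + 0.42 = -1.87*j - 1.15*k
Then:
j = -0.05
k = 1.43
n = -7.59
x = -8.67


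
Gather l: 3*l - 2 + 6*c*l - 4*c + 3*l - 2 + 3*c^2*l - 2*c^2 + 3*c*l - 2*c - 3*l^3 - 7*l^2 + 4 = -2*c^2 - 6*c - 3*l^3 - 7*l^2 + l*(3*c^2 + 9*c + 6)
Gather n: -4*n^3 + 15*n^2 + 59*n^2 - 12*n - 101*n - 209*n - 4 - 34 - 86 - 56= -4*n^3 + 74*n^2 - 322*n - 180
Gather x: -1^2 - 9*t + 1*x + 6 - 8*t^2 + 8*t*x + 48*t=-8*t^2 + 39*t + x*(8*t + 1) + 5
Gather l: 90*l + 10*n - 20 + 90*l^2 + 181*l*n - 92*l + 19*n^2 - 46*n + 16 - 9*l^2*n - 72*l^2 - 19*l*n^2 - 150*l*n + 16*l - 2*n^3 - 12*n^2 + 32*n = l^2*(18 - 9*n) + l*(-19*n^2 + 31*n + 14) - 2*n^3 + 7*n^2 - 4*n - 4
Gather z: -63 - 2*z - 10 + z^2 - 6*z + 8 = z^2 - 8*z - 65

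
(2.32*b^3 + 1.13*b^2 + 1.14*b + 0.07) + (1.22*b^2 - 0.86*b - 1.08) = 2.32*b^3 + 2.35*b^2 + 0.28*b - 1.01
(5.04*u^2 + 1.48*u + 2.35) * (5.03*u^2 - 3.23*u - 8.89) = 25.3512*u^4 - 8.8348*u^3 - 37.7655*u^2 - 20.7477*u - 20.8915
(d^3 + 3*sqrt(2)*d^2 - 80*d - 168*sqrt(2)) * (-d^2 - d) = -d^5 - 3*sqrt(2)*d^4 - d^4 - 3*sqrt(2)*d^3 + 80*d^3 + 80*d^2 + 168*sqrt(2)*d^2 + 168*sqrt(2)*d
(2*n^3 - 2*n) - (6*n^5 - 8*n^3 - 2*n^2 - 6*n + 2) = -6*n^5 + 10*n^3 + 2*n^2 + 4*n - 2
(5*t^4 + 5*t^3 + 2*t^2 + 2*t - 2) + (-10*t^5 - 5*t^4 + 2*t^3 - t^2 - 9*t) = -10*t^5 + 7*t^3 + t^2 - 7*t - 2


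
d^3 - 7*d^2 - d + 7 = (d - 7)*(d - 1)*(d + 1)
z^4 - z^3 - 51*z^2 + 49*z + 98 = (z - 7)*(z - 2)*(z + 1)*(z + 7)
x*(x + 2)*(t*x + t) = t*x^3 + 3*t*x^2 + 2*t*x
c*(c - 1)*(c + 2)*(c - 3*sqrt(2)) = c^4 - 3*sqrt(2)*c^3 + c^3 - 3*sqrt(2)*c^2 - 2*c^2 + 6*sqrt(2)*c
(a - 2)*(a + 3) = a^2 + a - 6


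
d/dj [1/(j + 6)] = -1/(j + 6)^2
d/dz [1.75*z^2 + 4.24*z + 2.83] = 3.5*z + 4.24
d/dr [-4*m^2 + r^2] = 2*r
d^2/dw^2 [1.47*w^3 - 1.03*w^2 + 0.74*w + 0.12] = 8.82*w - 2.06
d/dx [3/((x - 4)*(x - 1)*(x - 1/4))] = 36*(-4*x^2 + 14*x - 7)/(16*x^6 - 168*x^5 + 609*x^4 - 914*x^3 + 609*x^2 - 168*x + 16)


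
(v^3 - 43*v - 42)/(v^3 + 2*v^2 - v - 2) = (v^2 - v - 42)/(v^2 + v - 2)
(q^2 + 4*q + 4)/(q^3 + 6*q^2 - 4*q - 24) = (q + 2)/(q^2 + 4*q - 12)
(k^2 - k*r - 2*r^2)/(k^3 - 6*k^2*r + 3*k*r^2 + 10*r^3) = 1/(k - 5*r)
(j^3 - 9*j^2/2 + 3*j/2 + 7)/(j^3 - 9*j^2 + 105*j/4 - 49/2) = 2*(j + 1)/(2*j - 7)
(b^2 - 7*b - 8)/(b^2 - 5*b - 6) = (b - 8)/(b - 6)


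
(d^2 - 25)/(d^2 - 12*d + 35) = (d + 5)/(d - 7)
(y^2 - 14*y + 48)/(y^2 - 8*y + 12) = (y - 8)/(y - 2)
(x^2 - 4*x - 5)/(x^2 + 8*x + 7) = (x - 5)/(x + 7)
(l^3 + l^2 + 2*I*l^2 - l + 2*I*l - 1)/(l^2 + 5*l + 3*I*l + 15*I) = (l^3 + l^2*(1 + 2*I) + l*(-1 + 2*I) - 1)/(l^2 + l*(5 + 3*I) + 15*I)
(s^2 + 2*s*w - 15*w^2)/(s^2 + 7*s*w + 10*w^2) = (s - 3*w)/(s + 2*w)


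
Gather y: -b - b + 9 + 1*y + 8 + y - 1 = -2*b + 2*y + 16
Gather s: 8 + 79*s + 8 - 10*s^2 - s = -10*s^2 + 78*s + 16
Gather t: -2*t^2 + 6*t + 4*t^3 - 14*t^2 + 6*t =4*t^3 - 16*t^2 + 12*t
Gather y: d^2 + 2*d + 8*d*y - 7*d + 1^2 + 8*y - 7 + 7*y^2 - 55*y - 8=d^2 - 5*d + 7*y^2 + y*(8*d - 47) - 14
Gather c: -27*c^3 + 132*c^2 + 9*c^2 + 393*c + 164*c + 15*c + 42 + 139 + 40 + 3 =-27*c^3 + 141*c^2 + 572*c + 224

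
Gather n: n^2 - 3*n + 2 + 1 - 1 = n^2 - 3*n + 2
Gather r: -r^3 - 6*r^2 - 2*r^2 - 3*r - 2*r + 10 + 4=-r^3 - 8*r^2 - 5*r + 14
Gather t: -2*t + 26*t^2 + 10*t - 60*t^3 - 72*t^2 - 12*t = -60*t^3 - 46*t^2 - 4*t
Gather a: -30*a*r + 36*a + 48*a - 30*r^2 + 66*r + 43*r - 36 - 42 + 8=a*(84 - 30*r) - 30*r^2 + 109*r - 70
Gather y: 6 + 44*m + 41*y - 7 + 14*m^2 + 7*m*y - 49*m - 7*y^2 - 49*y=14*m^2 - 5*m - 7*y^2 + y*(7*m - 8) - 1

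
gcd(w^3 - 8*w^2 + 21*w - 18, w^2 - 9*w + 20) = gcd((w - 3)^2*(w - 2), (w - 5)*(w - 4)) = 1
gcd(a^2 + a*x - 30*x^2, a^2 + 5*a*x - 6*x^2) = a + 6*x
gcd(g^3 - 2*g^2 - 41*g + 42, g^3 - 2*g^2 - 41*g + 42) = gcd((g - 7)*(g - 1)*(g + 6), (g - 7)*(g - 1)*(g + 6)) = g^3 - 2*g^2 - 41*g + 42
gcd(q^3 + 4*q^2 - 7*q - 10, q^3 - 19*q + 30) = q^2 + 3*q - 10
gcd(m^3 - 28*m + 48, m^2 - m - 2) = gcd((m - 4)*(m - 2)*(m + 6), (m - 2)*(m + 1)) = m - 2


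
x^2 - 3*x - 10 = (x - 5)*(x + 2)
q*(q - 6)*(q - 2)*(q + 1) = q^4 - 7*q^3 + 4*q^2 + 12*q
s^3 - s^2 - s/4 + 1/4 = (s - 1)*(s - 1/2)*(s + 1/2)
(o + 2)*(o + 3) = o^2 + 5*o + 6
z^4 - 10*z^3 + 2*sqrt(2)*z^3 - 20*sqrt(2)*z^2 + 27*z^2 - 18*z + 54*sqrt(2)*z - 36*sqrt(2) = (z - 6)*(z - 3)*(z - 1)*(z + 2*sqrt(2))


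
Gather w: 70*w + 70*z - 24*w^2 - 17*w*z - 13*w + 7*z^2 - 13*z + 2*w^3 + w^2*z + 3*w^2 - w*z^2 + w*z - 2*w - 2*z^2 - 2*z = 2*w^3 + w^2*(z - 21) + w*(-z^2 - 16*z + 55) + 5*z^2 + 55*z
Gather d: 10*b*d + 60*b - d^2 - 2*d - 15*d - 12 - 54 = 60*b - d^2 + d*(10*b - 17) - 66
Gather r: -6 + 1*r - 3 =r - 9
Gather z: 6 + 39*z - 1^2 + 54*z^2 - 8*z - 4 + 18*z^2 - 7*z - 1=72*z^2 + 24*z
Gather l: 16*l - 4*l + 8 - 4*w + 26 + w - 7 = 12*l - 3*w + 27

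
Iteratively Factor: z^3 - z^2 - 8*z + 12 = (z + 3)*(z^2 - 4*z + 4) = (z - 2)*(z + 3)*(z - 2)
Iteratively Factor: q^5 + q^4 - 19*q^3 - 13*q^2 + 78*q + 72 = (q - 3)*(q^4 + 4*q^3 - 7*q^2 - 34*q - 24) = (q - 3)*(q + 4)*(q^3 - 7*q - 6) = (q - 3)*(q + 2)*(q + 4)*(q^2 - 2*q - 3) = (q - 3)^2*(q + 2)*(q + 4)*(q + 1)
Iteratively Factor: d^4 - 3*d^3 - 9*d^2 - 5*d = (d - 5)*(d^3 + 2*d^2 + d) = d*(d - 5)*(d^2 + 2*d + 1) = d*(d - 5)*(d + 1)*(d + 1)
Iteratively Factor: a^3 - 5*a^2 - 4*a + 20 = (a + 2)*(a^2 - 7*a + 10) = (a - 2)*(a + 2)*(a - 5)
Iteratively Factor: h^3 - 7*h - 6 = (h - 3)*(h^2 + 3*h + 2) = (h - 3)*(h + 2)*(h + 1)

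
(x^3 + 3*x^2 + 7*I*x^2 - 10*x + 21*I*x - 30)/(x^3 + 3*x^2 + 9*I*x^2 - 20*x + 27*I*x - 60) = (x + 2*I)/(x + 4*I)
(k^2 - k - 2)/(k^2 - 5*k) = (k^2 - k - 2)/(k*(k - 5))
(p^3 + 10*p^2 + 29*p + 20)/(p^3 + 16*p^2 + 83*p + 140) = (p + 1)/(p + 7)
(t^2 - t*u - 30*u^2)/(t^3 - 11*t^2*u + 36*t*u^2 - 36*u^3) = (t + 5*u)/(t^2 - 5*t*u + 6*u^2)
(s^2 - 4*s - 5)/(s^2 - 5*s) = (s + 1)/s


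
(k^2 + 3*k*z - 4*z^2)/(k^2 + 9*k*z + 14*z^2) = (k^2 + 3*k*z - 4*z^2)/(k^2 + 9*k*z + 14*z^2)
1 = 1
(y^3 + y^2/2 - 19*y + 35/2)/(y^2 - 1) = (2*y^2 + 3*y - 35)/(2*(y + 1))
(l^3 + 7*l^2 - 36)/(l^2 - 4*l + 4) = (l^2 + 9*l + 18)/(l - 2)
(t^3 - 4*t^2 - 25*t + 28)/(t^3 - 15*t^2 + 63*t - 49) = (t + 4)/(t - 7)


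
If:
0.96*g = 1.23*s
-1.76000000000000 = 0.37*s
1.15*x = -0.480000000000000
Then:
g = -6.09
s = -4.76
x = -0.42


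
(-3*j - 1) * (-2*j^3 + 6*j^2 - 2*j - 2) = 6*j^4 - 16*j^3 + 8*j + 2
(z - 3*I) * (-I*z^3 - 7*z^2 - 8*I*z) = -I*z^4 - 10*z^3 + 13*I*z^2 - 24*z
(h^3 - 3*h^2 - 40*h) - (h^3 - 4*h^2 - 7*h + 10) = h^2 - 33*h - 10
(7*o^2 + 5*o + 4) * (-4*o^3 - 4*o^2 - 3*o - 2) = -28*o^5 - 48*o^4 - 57*o^3 - 45*o^2 - 22*o - 8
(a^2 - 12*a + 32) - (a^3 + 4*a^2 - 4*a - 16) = -a^3 - 3*a^2 - 8*a + 48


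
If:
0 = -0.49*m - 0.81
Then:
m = -1.65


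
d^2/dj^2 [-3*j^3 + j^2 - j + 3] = 2 - 18*j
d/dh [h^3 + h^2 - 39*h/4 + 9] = 3*h^2 + 2*h - 39/4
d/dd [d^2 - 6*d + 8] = 2*d - 6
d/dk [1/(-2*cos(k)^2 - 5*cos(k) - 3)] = -(4*cos(k) + 5)*sin(k)/(5*cos(k) + cos(2*k) + 4)^2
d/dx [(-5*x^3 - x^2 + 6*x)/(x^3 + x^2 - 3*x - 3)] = 2*(-2*x^4 + 9*x^3 + 21*x^2 + 3*x - 9)/(x^6 + 2*x^5 - 5*x^4 - 12*x^3 + 3*x^2 + 18*x + 9)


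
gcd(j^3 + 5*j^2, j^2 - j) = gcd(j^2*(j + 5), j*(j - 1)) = j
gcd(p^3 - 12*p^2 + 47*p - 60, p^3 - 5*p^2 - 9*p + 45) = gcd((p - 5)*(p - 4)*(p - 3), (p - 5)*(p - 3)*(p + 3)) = p^2 - 8*p + 15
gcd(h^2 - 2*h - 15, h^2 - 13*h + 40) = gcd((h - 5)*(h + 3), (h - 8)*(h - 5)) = h - 5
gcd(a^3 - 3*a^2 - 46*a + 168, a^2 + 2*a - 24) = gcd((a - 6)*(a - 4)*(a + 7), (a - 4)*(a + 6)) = a - 4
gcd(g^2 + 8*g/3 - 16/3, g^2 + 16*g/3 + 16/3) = g + 4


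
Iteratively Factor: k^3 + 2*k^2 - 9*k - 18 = (k + 3)*(k^2 - k - 6) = (k + 2)*(k + 3)*(k - 3)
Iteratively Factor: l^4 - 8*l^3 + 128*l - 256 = (l - 4)*(l^3 - 4*l^2 - 16*l + 64) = (l - 4)^2*(l^2 - 16) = (l - 4)^2*(l + 4)*(l - 4)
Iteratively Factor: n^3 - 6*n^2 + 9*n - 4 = (n - 4)*(n^2 - 2*n + 1) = (n - 4)*(n - 1)*(n - 1)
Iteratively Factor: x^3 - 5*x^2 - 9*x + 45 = (x - 3)*(x^2 - 2*x - 15) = (x - 3)*(x + 3)*(x - 5)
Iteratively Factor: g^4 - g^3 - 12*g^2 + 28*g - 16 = (g - 2)*(g^3 + g^2 - 10*g + 8) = (g - 2)*(g - 1)*(g^2 + 2*g - 8) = (g - 2)^2*(g - 1)*(g + 4)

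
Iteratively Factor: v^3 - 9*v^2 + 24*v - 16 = (v - 4)*(v^2 - 5*v + 4) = (v - 4)*(v - 1)*(v - 4)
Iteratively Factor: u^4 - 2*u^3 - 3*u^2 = (u + 1)*(u^3 - 3*u^2) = u*(u + 1)*(u^2 - 3*u) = u^2*(u + 1)*(u - 3)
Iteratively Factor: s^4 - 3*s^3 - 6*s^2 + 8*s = (s - 4)*(s^3 + s^2 - 2*s) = (s - 4)*(s + 2)*(s^2 - s) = s*(s - 4)*(s + 2)*(s - 1)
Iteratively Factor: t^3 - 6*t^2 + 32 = (t + 2)*(t^2 - 8*t + 16) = (t - 4)*(t + 2)*(t - 4)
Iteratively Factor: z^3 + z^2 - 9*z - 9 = (z - 3)*(z^2 + 4*z + 3) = (z - 3)*(z + 1)*(z + 3)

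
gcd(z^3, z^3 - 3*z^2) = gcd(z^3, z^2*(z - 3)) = z^2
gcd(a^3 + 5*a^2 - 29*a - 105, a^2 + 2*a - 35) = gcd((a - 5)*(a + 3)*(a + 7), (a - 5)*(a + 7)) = a^2 + 2*a - 35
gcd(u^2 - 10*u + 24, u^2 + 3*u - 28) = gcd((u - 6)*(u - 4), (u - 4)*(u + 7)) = u - 4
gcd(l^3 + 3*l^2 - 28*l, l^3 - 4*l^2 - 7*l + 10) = 1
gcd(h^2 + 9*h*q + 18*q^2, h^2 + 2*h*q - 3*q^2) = h + 3*q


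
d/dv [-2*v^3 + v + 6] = 1 - 6*v^2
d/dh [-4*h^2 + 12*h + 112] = 12 - 8*h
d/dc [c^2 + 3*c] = 2*c + 3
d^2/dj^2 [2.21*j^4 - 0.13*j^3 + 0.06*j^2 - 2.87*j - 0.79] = 26.52*j^2 - 0.78*j + 0.12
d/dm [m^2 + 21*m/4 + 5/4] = 2*m + 21/4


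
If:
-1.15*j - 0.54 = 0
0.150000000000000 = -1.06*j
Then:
No Solution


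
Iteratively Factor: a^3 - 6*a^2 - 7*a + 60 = (a + 3)*(a^2 - 9*a + 20) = (a - 5)*(a + 3)*(a - 4)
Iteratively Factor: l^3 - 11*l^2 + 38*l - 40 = (l - 2)*(l^2 - 9*l + 20) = (l - 5)*(l - 2)*(l - 4)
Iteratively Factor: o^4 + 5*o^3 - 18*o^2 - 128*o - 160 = (o + 4)*(o^3 + o^2 - 22*o - 40) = (o + 2)*(o + 4)*(o^2 - o - 20) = (o - 5)*(o + 2)*(o + 4)*(o + 4)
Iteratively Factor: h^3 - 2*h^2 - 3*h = (h + 1)*(h^2 - 3*h) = h*(h + 1)*(h - 3)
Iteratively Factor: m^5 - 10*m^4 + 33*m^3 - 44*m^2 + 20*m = (m - 2)*(m^4 - 8*m^3 + 17*m^2 - 10*m) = m*(m - 2)*(m^3 - 8*m^2 + 17*m - 10) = m*(m - 5)*(m - 2)*(m^2 - 3*m + 2) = m*(m - 5)*(m - 2)^2*(m - 1)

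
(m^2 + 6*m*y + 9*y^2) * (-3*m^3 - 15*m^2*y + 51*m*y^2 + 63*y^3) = -3*m^5 - 33*m^4*y - 66*m^3*y^2 + 234*m^2*y^3 + 837*m*y^4 + 567*y^5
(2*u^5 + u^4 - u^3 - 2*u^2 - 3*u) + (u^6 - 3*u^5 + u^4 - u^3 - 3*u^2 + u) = u^6 - u^5 + 2*u^4 - 2*u^3 - 5*u^2 - 2*u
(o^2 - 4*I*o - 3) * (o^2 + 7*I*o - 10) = o^4 + 3*I*o^3 + 15*o^2 + 19*I*o + 30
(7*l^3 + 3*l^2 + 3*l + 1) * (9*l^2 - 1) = 63*l^5 + 27*l^4 + 20*l^3 + 6*l^2 - 3*l - 1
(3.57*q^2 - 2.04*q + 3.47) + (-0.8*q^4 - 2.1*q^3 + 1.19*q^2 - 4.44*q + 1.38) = -0.8*q^4 - 2.1*q^3 + 4.76*q^2 - 6.48*q + 4.85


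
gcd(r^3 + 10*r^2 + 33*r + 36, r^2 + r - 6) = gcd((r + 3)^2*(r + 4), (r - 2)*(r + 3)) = r + 3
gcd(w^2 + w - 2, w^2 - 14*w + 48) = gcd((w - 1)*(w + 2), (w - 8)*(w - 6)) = 1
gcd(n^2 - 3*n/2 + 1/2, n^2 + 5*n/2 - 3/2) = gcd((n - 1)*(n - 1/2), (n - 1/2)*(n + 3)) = n - 1/2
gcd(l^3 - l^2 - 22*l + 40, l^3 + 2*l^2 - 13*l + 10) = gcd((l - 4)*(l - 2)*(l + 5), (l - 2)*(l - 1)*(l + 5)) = l^2 + 3*l - 10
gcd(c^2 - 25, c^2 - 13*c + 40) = c - 5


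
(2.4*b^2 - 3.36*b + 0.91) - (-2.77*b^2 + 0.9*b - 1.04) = 5.17*b^2 - 4.26*b + 1.95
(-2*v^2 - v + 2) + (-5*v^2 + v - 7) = -7*v^2 - 5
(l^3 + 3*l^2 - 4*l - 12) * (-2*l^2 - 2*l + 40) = -2*l^5 - 8*l^4 + 42*l^3 + 152*l^2 - 136*l - 480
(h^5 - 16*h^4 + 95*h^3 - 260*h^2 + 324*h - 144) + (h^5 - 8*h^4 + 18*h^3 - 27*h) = 2*h^5 - 24*h^4 + 113*h^3 - 260*h^2 + 297*h - 144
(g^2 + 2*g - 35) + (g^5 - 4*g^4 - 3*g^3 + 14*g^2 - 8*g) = g^5 - 4*g^4 - 3*g^3 + 15*g^2 - 6*g - 35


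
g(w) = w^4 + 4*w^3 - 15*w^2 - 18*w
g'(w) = 4*w^3 + 12*w^2 - 30*w - 18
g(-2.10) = -45.95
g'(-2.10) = 60.88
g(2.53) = -35.80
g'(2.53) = 47.69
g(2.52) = -36.28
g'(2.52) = 46.62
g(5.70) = 1206.42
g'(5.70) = 941.65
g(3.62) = 99.75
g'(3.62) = 220.40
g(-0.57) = 4.75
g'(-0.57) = 2.26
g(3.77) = 135.28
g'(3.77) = 253.79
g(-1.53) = -16.42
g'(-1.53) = 41.66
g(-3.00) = -108.00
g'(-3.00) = 72.00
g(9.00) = 8100.00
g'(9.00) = 3600.00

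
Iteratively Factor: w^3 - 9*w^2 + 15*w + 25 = (w + 1)*(w^2 - 10*w + 25) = (w - 5)*(w + 1)*(w - 5)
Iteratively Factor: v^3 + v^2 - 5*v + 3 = (v - 1)*(v^2 + 2*v - 3) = (v - 1)*(v + 3)*(v - 1)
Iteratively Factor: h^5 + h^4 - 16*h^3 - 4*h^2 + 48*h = (h + 4)*(h^4 - 3*h^3 - 4*h^2 + 12*h) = h*(h + 4)*(h^3 - 3*h^2 - 4*h + 12) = h*(h + 2)*(h + 4)*(h^2 - 5*h + 6) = h*(h - 3)*(h + 2)*(h + 4)*(h - 2)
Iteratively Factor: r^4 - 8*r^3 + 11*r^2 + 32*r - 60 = (r - 5)*(r^3 - 3*r^2 - 4*r + 12) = (r - 5)*(r - 3)*(r^2 - 4) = (r - 5)*(r - 3)*(r - 2)*(r + 2)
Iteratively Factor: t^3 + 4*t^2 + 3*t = (t + 3)*(t^2 + t) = (t + 1)*(t + 3)*(t)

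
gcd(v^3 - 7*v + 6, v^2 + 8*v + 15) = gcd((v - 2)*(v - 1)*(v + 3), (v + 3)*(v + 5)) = v + 3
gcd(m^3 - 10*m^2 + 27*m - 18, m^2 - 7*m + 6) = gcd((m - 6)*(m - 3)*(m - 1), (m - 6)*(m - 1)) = m^2 - 7*m + 6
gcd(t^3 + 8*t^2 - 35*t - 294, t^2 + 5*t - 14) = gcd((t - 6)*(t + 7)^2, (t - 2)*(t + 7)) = t + 7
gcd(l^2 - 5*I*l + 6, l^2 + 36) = l - 6*I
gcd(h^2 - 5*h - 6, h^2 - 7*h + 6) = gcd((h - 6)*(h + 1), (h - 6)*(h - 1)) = h - 6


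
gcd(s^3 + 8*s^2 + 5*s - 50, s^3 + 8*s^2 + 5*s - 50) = s^3 + 8*s^2 + 5*s - 50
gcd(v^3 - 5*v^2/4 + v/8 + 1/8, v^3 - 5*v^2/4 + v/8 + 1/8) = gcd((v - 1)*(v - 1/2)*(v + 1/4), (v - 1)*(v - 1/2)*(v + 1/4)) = v^3 - 5*v^2/4 + v/8 + 1/8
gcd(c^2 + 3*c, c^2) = c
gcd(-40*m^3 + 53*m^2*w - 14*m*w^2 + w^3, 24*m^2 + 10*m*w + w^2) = 1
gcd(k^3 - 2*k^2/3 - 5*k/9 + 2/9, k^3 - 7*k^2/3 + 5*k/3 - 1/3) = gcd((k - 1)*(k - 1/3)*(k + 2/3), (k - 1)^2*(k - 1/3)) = k^2 - 4*k/3 + 1/3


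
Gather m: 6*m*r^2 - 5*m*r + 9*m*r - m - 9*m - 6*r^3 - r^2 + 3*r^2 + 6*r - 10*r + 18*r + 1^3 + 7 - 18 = m*(6*r^2 + 4*r - 10) - 6*r^3 + 2*r^2 + 14*r - 10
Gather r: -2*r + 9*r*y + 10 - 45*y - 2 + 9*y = r*(9*y - 2) - 36*y + 8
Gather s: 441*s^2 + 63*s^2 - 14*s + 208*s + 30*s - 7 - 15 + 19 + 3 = 504*s^2 + 224*s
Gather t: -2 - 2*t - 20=-2*t - 22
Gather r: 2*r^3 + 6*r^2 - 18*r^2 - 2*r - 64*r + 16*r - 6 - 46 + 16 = 2*r^3 - 12*r^2 - 50*r - 36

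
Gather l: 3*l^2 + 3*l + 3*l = 3*l^2 + 6*l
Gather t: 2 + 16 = 18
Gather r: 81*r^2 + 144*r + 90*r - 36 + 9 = 81*r^2 + 234*r - 27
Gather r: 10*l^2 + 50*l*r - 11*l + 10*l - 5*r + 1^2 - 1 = 10*l^2 - l + r*(50*l - 5)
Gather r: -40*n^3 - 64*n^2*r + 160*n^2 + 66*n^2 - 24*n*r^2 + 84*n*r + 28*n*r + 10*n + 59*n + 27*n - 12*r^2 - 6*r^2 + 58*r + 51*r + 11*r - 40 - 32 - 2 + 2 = -40*n^3 + 226*n^2 + 96*n + r^2*(-24*n - 18) + r*(-64*n^2 + 112*n + 120) - 72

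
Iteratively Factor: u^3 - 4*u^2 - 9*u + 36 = (u + 3)*(u^2 - 7*u + 12) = (u - 3)*(u + 3)*(u - 4)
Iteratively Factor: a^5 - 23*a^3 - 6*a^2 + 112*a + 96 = (a - 3)*(a^4 + 3*a^3 - 14*a^2 - 48*a - 32) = (a - 3)*(a + 2)*(a^3 + a^2 - 16*a - 16) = (a - 4)*(a - 3)*(a + 2)*(a^2 + 5*a + 4) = (a - 4)*(a - 3)*(a + 2)*(a + 4)*(a + 1)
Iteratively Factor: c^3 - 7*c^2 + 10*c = (c)*(c^2 - 7*c + 10) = c*(c - 5)*(c - 2)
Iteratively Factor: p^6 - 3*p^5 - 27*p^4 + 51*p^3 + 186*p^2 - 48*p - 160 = (p + 2)*(p^5 - 5*p^4 - 17*p^3 + 85*p^2 + 16*p - 80) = (p - 4)*(p + 2)*(p^4 - p^3 - 21*p^2 + p + 20) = (p - 4)*(p + 1)*(p + 2)*(p^3 - 2*p^2 - 19*p + 20) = (p - 5)*(p - 4)*(p + 1)*(p + 2)*(p^2 + 3*p - 4) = (p - 5)*(p - 4)*(p + 1)*(p + 2)*(p + 4)*(p - 1)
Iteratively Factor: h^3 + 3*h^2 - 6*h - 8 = (h + 4)*(h^2 - h - 2) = (h + 1)*(h + 4)*(h - 2)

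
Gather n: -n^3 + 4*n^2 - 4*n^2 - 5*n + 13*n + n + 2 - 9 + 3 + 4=-n^3 + 9*n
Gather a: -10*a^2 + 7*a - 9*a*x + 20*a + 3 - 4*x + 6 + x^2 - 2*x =-10*a^2 + a*(27 - 9*x) + x^2 - 6*x + 9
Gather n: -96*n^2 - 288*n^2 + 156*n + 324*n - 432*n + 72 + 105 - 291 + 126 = -384*n^2 + 48*n + 12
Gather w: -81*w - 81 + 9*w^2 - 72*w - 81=9*w^2 - 153*w - 162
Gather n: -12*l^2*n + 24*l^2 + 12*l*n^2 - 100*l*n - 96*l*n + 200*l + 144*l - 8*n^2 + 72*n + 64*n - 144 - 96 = 24*l^2 + 344*l + n^2*(12*l - 8) + n*(-12*l^2 - 196*l + 136) - 240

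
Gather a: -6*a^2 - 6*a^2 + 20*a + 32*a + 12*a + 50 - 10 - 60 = -12*a^2 + 64*a - 20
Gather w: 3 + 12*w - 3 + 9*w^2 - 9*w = 9*w^2 + 3*w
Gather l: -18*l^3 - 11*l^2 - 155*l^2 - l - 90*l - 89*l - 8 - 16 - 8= -18*l^3 - 166*l^2 - 180*l - 32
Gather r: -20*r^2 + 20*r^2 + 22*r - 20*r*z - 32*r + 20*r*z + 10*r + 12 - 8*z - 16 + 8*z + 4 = 0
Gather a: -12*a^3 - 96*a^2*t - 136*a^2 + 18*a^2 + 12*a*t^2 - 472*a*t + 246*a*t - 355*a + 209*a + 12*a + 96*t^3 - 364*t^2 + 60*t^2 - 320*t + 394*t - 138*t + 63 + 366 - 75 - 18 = -12*a^3 + a^2*(-96*t - 118) + a*(12*t^2 - 226*t - 134) + 96*t^3 - 304*t^2 - 64*t + 336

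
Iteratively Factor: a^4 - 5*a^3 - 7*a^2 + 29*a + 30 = (a + 1)*(a^3 - 6*a^2 - a + 30) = (a + 1)*(a + 2)*(a^2 - 8*a + 15) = (a - 3)*(a + 1)*(a + 2)*(a - 5)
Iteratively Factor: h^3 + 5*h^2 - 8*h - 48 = (h + 4)*(h^2 + h - 12) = (h - 3)*(h + 4)*(h + 4)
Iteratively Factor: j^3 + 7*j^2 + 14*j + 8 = (j + 4)*(j^2 + 3*j + 2) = (j + 2)*(j + 4)*(j + 1)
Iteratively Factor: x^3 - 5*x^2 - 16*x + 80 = (x - 4)*(x^2 - x - 20) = (x - 4)*(x + 4)*(x - 5)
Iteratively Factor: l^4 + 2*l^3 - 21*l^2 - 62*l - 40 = (l + 4)*(l^3 - 2*l^2 - 13*l - 10) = (l + 1)*(l + 4)*(l^2 - 3*l - 10) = (l - 5)*(l + 1)*(l + 4)*(l + 2)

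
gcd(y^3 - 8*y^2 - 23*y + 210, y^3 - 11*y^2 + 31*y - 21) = y - 7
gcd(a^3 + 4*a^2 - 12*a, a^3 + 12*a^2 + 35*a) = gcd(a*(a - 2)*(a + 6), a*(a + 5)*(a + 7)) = a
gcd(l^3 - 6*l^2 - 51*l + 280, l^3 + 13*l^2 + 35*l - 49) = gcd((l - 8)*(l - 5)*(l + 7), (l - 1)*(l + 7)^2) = l + 7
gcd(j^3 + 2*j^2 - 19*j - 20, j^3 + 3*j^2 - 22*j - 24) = j^2 - 3*j - 4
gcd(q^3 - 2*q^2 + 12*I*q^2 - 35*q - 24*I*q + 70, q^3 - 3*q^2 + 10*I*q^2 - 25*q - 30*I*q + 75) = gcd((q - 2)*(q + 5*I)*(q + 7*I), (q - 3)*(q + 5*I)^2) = q + 5*I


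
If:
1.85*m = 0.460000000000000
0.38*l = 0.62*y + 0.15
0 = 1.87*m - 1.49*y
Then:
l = 0.90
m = 0.25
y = 0.31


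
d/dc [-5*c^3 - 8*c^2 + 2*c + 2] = -15*c^2 - 16*c + 2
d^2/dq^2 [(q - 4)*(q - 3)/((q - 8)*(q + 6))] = 10*(-q^3 + 36*q^2 - 216*q + 720)/(q^6 - 6*q^5 - 132*q^4 + 568*q^3 + 6336*q^2 - 13824*q - 110592)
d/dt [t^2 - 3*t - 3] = 2*t - 3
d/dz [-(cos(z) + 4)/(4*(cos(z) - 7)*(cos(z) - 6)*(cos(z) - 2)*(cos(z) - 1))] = (-3*cos(z)^4 + 16*cos(z)^3 + 109*cos(z)^2 - 664*cos(z) + 692)*sin(z)/(4*(cos(z) - 7)^2*(cos(z) - 6)^2*(cos(z) - 2)^2*(cos(z) - 1)^2)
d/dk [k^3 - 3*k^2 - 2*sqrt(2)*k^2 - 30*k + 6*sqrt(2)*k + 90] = 3*k^2 - 6*k - 4*sqrt(2)*k - 30 + 6*sqrt(2)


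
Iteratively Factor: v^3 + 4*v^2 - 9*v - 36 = (v + 4)*(v^2 - 9) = (v - 3)*(v + 4)*(v + 3)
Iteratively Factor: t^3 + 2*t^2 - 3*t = (t + 3)*(t^2 - t) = (t - 1)*(t + 3)*(t)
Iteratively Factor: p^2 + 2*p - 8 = (p + 4)*(p - 2)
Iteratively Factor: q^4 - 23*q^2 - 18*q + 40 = (q + 2)*(q^3 - 2*q^2 - 19*q + 20) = (q + 2)*(q + 4)*(q^2 - 6*q + 5) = (q - 1)*(q + 2)*(q + 4)*(q - 5)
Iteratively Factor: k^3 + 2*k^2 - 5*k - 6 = (k - 2)*(k^2 + 4*k + 3) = (k - 2)*(k + 3)*(k + 1)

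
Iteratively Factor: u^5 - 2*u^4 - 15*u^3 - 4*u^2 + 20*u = (u)*(u^4 - 2*u^3 - 15*u^2 - 4*u + 20) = u*(u + 2)*(u^3 - 4*u^2 - 7*u + 10) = u*(u - 5)*(u + 2)*(u^2 + u - 2) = u*(u - 5)*(u + 2)^2*(u - 1)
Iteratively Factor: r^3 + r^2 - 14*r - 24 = (r - 4)*(r^2 + 5*r + 6) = (r - 4)*(r + 3)*(r + 2)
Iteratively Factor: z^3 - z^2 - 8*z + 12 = (z - 2)*(z^2 + z - 6) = (z - 2)^2*(z + 3)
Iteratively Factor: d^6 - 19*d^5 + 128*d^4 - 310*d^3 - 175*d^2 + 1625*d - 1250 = (d - 5)*(d^5 - 14*d^4 + 58*d^3 - 20*d^2 - 275*d + 250) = (d - 5)*(d + 2)*(d^4 - 16*d^3 + 90*d^2 - 200*d + 125) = (d - 5)*(d - 1)*(d + 2)*(d^3 - 15*d^2 + 75*d - 125) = (d - 5)^2*(d - 1)*(d + 2)*(d^2 - 10*d + 25) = (d - 5)^3*(d - 1)*(d + 2)*(d - 5)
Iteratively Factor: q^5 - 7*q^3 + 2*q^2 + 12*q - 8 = (q - 2)*(q^4 + 2*q^3 - 3*q^2 - 4*q + 4) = (q - 2)*(q + 2)*(q^3 - 3*q + 2) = (q - 2)*(q - 1)*(q + 2)*(q^2 + q - 2) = (q - 2)*(q - 1)^2*(q + 2)*(q + 2)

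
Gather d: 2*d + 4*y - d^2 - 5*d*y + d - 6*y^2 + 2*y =-d^2 + d*(3 - 5*y) - 6*y^2 + 6*y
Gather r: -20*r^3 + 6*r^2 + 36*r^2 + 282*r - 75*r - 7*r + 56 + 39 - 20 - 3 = -20*r^3 + 42*r^2 + 200*r + 72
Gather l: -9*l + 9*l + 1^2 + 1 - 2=0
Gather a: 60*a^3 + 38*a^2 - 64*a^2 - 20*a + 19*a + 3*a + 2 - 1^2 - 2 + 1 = 60*a^3 - 26*a^2 + 2*a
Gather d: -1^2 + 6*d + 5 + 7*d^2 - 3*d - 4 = 7*d^2 + 3*d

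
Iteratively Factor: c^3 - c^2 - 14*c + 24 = (c + 4)*(c^2 - 5*c + 6) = (c - 3)*(c + 4)*(c - 2)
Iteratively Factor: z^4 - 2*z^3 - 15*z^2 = (z)*(z^3 - 2*z^2 - 15*z) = z*(z + 3)*(z^2 - 5*z) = z*(z - 5)*(z + 3)*(z)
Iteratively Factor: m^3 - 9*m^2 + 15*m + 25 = (m - 5)*(m^2 - 4*m - 5) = (m - 5)^2*(m + 1)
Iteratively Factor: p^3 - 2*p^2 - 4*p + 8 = (p - 2)*(p^2 - 4) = (p - 2)*(p + 2)*(p - 2)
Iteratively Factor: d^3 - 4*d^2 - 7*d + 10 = (d - 5)*(d^2 + d - 2) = (d - 5)*(d - 1)*(d + 2)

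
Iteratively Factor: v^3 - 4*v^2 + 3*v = (v - 1)*(v^2 - 3*v) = (v - 3)*(v - 1)*(v)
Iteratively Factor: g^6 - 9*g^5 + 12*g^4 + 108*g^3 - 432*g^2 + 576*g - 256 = (g - 4)*(g^5 - 5*g^4 - 8*g^3 + 76*g^2 - 128*g + 64) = (g - 4)*(g - 2)*(g^4 - 3*g^3 - 14*g^2 + 48*g - 32) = (g - 4)*(g - 2)*(g - 1)*(g^3 - 2*g^2 - 16*g + 32) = (g - 4)*(g - 2)^2*(g - 1)*(g^2 - 16) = (g - 4)*(g - 2)^2*(g - 1)*(g + 4)*(g - 4)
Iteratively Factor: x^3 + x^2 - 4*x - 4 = (x + 1)*(x^2 - 4) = (x - 2)*(x + 1)*(x + 2)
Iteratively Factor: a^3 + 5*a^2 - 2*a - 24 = (a + 3)*(a^2 + 2*a - 8) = (a + 3)*(a + 4)*(a - 2)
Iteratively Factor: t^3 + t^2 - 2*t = (t)*(t^2 + t - 2) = t*(t - 1)*(t + 2)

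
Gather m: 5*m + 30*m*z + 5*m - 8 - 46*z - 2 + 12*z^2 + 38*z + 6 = m*(30*z + 10) + 12*z^2 - 8*z - 4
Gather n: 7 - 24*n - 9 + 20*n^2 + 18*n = 20*n^2 - 6*n - 2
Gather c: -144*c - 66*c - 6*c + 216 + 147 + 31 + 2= 396 - 216*c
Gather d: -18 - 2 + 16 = -4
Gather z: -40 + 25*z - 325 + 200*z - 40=225*z - 405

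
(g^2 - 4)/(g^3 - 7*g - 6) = (g - 2)/(g^2 - 2*g - 3)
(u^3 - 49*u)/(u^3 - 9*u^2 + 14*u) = (u + 7)/(u - 2)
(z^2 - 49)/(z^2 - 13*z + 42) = (z + 7)/(z - 6)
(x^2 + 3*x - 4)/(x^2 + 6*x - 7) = (x + 4)/(x + 7)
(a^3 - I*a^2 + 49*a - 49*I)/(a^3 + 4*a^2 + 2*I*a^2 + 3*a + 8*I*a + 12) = (a^2 + 49)/(a^2 + a*(4 + 3*I) + 12*I)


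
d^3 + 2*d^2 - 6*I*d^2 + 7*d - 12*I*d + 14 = (d + 2)*(d - 7*I)*(d + I)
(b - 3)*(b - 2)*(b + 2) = b^3 - 3*b^2 - 4*b + 12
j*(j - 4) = j^2 - 4*j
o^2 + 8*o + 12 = (o + 2)*(o + 6)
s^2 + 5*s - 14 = (s - 2)*(s + 7)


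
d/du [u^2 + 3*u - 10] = 2*u + 3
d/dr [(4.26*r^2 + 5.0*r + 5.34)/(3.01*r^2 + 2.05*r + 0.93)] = (-6.317*r^2 - 24.2232*r - 6.297)/(9.0601*r^4 + 12.341*r^3 + 9.8011*r^2 + 3.813*r + 0.8649)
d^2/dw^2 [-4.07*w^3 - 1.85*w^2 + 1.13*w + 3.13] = -24.42*w - 3.7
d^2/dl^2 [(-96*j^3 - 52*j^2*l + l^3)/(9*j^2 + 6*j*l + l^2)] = j^2*(48*j - 50*l)/(81*j^4 + 108*j^3*l + 54*j^2*l^2 + 12*j*l^3 + l^4)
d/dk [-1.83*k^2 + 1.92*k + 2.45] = 1.92 - 3.66*k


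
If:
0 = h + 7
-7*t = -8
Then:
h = -7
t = 8/7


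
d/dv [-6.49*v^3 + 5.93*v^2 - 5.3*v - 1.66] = -19.47*v^2 + 11.86*v - 5.3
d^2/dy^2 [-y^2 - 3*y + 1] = -2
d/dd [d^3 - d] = 3*d^2 - 1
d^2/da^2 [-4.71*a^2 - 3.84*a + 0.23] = -9.42000000000000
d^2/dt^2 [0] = 0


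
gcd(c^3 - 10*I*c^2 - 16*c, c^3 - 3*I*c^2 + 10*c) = c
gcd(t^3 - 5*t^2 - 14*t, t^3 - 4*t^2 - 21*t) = t^2 - 7*t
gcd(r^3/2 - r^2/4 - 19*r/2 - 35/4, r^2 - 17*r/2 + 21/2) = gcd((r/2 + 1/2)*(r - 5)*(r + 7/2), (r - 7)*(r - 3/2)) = 1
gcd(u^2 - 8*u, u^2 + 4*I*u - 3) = 1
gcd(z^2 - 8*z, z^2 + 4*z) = z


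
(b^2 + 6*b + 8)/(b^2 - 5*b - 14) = (b + 4)/(b - 7)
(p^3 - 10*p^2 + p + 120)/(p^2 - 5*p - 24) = p - 5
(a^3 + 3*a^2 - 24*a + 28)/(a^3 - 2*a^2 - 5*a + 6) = (a^3 + 3*a^2 - 24*a + 28)/(a^3 - 2*a^2 - 5*a + 6)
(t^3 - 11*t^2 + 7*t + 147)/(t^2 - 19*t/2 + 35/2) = 2*(t^2 - 4*t - 21)/(2*t - 5)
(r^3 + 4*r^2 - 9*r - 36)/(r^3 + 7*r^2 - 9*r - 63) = (r + 4)/(r + 7)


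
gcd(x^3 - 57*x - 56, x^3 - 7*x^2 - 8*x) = x^2 - 7*x - 8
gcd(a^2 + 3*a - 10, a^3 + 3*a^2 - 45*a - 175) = a + 5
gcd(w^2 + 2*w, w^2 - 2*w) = w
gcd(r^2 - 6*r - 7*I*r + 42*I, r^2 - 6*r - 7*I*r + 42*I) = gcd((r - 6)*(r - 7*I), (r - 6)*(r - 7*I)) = r^2 + r*(-6 - 7*I) + 42*I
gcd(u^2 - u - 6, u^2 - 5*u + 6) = u - 3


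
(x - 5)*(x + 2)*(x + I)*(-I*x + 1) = -I*x^4 + 2*x^3 + 3*I*x^3 - 6*x^2 + 11*I*x^2 - 20*x - 3*I*x - 10*I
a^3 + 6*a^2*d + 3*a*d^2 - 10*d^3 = (a - d)*(a + 2*d)*(a + 5*d)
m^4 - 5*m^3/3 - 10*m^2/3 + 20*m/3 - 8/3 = (m - 2)*(m - 1)*(m - 2/3)*(m + 2)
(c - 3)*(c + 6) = c^2 + 3*c - 18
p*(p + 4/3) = p^2 + 4*p/3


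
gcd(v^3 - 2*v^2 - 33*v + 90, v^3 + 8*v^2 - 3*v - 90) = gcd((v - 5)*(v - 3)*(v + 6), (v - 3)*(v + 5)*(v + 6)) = v^2 + 3*v - 18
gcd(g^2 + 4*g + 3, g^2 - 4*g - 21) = g + 3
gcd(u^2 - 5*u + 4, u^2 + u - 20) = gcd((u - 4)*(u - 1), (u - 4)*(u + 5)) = u - 4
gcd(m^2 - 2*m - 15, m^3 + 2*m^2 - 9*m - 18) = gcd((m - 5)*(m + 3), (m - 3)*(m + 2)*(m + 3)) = m + 3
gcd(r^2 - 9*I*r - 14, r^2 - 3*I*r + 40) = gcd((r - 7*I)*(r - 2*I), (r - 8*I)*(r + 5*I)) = 1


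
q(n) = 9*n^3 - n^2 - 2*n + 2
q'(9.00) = 2167.00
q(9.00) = 6464.00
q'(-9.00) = 2203.00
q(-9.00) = -6622.00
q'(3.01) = 236.60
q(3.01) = 232.36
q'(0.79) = 13.27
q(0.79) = 4.23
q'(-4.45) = 541.57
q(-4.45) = -801.99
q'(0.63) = 7.46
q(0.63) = 2.59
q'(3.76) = 372.20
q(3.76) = 458.76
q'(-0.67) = 11.46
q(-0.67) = 0.18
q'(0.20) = -1.32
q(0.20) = 1.63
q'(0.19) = -1.41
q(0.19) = 1.65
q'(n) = 27*n^2 - 2*n - 2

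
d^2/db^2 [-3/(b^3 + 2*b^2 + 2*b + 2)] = 6*((3*b + 2)*(b^3 + 2*b^2 + 2*b + 2) - (3*b^2 + 4*b + 2)^2)/(b^3 + 2*b^2 + 2*b + 2)^3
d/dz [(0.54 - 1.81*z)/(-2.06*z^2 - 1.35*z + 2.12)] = (-3.7286*z^2 + 2.2248*z - 3.1082)/(4.2436*z^4 + 5.562*z^3 - 6.9119*z^2 - 5.724*z + 4.4944)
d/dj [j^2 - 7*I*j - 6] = 2*j - 7*I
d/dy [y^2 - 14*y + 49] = 2*y - 14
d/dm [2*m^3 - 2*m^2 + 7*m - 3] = 6*m^2 - 4*m + 7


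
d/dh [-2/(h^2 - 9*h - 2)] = 2*(2*h - 9)/(-h^2 + 9*h + 2)^2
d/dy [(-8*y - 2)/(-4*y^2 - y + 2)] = 2*(16*y^2 + 4*y - (4*y + 1)*(8*y + 1) - 8)/(4*y^2 + y - 2)^2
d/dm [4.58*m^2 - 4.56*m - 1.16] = 9.16*m - 4.56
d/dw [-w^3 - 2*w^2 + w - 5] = -3*w^2 - 4*w + 1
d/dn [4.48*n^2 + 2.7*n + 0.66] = 8.96*n + 2.7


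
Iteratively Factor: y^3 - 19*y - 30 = (y - 5)*(y^2 + 5*y + 6) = (y - 5)*(y + 2)*(y + 3)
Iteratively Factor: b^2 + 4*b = (b + 4)*(b)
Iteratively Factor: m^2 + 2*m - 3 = (m + 3)*(m - 1)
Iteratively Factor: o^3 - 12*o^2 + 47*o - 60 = (o - 3)*(o^2 - 9*o + 20) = (o - 5)*(o - 3)*(o - 4)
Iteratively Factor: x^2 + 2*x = (x)*(x + 2)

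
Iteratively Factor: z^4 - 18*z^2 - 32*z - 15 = (z - 5)*(z^3 + 5*z^2 + 7*z + 3) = (z - 5)*(z + 1)*(z^2 + 4*z + 3) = (z - 5)*(z + 1)*(z + 3)*(z + 1)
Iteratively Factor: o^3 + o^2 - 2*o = (o)*(o^2 + o - 2) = o*(o + 2)*(o - 1)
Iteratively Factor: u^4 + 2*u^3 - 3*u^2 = (u + 3)*(u^3 - u^2) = (u - 1)*(u + 3)*(u^2) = u*(u - 1)*(u + 3)*(u)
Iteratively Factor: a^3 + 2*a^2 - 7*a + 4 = (a - 1)*(a^2 + 3*a - 4) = (a - 1)*(a + 4)*(a - 1)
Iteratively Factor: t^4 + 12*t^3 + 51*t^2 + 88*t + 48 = (t + 4)*(t^3 + 8*t^2 + 19*t + 12) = (t + 3)*(t + 4)*(t^2 + 5*t + 4) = (t + 3)*(t + 4)^2*(t + 1)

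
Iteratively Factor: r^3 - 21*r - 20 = (r + 4)*(r^2 - 4*r - 5) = (r - 5)*(r + 4)*(r + 1)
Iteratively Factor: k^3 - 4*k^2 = (k - 4)*(k^2) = k*(k - 4)*(k)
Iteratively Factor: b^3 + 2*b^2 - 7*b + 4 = (b - 1)*(b^2 + 3*b - 4) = (b - 1)^2*(b + 4)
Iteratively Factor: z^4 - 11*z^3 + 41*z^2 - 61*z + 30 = (z - 2)*(z^3 - 9*z^2 + 23*z - 15) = (z - 5)*(z - 2)*(z^2 - 4*z + 3) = (z - 5)*(z - 2)*(z - 1)*(z - 3)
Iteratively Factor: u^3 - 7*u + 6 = (u - 2)*(u^2 + 2*u - 3) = (u - 2)*(u + 3)*(u - 1)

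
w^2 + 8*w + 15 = (w + 3)*(w + 5)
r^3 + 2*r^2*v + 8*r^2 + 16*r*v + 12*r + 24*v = (r + 2)*(r + 6)*(r + 2*v)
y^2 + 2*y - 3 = (y - 1)*(y + 3)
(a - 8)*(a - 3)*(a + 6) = a^3 - 5*a^2 - 42*a + 144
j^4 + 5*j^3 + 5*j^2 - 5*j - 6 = (j - 1)*(j + 1)*(j + 2)*(j + 3)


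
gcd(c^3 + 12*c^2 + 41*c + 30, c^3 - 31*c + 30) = c + 6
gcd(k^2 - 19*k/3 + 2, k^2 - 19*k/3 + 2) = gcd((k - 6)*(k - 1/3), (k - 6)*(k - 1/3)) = k^2 - 19*k/3 + 2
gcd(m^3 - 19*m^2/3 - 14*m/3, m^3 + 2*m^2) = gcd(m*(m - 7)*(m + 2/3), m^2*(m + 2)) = m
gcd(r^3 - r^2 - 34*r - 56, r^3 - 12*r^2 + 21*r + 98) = r^2 - 5*r - 14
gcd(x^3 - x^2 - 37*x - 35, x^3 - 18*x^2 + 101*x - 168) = x - 7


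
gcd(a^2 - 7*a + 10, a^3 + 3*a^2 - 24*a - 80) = a - 5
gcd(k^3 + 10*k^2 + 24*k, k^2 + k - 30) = k + 6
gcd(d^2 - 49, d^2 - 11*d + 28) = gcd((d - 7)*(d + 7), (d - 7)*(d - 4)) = d - 7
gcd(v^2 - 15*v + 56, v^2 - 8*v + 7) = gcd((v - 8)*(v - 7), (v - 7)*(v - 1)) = v - 7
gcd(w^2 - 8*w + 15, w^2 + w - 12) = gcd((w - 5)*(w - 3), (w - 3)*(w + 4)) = w - 3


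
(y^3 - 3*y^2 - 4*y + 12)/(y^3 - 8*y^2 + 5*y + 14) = (y^2 - y - 6)/(y^2 - 6*y - 7)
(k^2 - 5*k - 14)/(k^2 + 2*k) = (k - 7)/k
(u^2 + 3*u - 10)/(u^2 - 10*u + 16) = (u + 5)/(u - 8)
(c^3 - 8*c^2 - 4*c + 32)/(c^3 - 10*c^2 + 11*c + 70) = (c^2 - 10*c + 16)/(c^2 - 12*c + 35)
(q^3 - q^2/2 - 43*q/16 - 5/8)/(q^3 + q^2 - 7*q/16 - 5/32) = 2*(q - 2)/(2*q - 1)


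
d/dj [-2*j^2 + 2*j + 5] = 2 - 4*j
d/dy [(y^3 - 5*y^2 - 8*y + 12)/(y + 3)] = 2*(y^3 + 2*y^2 - 15*y - 18)/(y^2 + 6*y + 9)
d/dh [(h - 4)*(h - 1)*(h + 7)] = 3*h^2 + 4*h - 31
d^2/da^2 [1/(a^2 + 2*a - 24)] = 2*(-a^2 - 2*a + 4*(a + 1)^2 + 24)/(a^2 + 2*a - 24)^3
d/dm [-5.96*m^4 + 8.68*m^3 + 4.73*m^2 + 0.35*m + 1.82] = -23.84*m^3 + 26.04*m^2 + 9.46*m + 0.35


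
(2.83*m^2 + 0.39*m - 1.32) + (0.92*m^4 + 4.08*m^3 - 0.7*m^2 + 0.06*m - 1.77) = 0.92*m^4 + 4.08*m^3 + 2.13*m^2 + 0.45*m - 3.09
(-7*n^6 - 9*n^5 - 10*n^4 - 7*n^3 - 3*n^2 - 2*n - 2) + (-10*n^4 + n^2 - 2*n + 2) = -7*n^6 - 9*n^5 - 20*n^4 - 7*n^3 - 2*n^2 - 4*n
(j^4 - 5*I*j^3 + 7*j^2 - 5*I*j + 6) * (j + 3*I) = j^5 - 2*I*j^4 + 22*j^3 + 16*I*j^2 + 21*j + 18*I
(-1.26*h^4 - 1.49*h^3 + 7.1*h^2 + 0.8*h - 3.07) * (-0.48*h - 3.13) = 0.6048*h^5 + 4.659*h^4 + 1.2557*h^3 - 22.607*h^2 - 1.0304*h + 9.6091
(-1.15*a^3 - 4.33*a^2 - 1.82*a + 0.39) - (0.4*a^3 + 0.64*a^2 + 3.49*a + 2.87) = -1.55*a^3 - 4.97*a^2 - 5.31*a - 2.48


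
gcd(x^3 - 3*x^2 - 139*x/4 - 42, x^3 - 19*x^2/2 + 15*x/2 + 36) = x^2 - 13*x/2 - 12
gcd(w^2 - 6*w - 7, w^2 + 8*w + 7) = w + 1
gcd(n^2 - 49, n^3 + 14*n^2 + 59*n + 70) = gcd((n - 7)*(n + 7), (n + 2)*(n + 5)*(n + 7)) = n + 7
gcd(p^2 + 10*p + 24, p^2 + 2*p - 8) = p + 4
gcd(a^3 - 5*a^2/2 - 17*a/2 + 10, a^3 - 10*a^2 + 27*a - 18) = a - 1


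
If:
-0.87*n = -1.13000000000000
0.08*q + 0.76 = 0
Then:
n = 1.30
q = -9.50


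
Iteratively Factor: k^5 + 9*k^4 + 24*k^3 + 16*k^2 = (k + 4)*(k^4 + 5*k^3 + 4*k^2) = (k + 1)*(k + 4)*(k^3 + 4*k^2) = k*(k + 1)*(k + 4)*(k^2 + 4*k) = k*(k + 1)*(k + 4)^2*(k)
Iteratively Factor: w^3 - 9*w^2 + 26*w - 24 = (w - 2)*(w^2 - 7*w + 12) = (w - 3)*(w - 2)*(w - 4)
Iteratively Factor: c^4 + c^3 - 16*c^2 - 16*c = (c)*(c^3 + c^2 - 16*c - 16) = c*(c + 1)*(c^2 - 16) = c*(c + 1)*(c + 4)*(c - 4)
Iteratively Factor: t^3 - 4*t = (t)*(t^2 - 4) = t*(t - 2)*(t + 2)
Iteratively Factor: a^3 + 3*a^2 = (a)*(a^2 + 3*a) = a^2*(a + 3)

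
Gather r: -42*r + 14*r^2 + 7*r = 14*r^2 - 35*r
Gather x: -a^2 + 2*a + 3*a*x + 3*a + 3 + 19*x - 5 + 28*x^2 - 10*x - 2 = -a^2 + 5*a + 28*x^2 + x*(3*a + 9) - 4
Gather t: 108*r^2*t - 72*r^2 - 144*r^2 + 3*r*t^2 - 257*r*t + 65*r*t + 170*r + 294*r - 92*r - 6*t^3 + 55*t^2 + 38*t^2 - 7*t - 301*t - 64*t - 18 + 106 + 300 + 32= -216*r^2 + 372*r - 6*t^3 + t^2*(3*r + 93) + t*(108*r^2 - 192*r - 372) + 420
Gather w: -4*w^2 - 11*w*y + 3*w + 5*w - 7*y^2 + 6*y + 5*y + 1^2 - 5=-4*w^2 + w*(8 - 11*y) - 7*y^2 + 11*y - 4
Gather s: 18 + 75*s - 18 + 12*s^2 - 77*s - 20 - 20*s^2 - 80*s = -8*s^2 - 82*s - 20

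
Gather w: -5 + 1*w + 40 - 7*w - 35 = -6*w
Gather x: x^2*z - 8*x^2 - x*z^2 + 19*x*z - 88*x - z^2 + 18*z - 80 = x^2*(z - 8) + x*(-z^2 + 19*z - 88) - z^2 + 18*z - 80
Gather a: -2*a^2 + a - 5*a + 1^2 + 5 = -2*a^2 - 4*a + 6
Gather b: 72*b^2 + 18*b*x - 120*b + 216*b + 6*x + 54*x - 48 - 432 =72*b^2 + b*(18*x + 96) + 60*x - 480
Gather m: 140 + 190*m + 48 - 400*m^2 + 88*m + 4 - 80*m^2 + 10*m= -480*m^2 + 288*m + 192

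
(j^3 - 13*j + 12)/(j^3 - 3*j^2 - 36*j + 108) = (j^2 + 3*j - 4)/(j^2 - 36)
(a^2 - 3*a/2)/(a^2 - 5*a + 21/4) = 2*a/(2*a - 7)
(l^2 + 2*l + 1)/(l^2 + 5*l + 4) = (l + 1)/(l + 4)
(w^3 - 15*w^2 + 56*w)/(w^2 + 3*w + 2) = w*(w^2 - 15*w + 56)/(w^2 + 3*w + 2)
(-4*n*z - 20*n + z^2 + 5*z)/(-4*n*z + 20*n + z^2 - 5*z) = (z + 5)/(z - 5)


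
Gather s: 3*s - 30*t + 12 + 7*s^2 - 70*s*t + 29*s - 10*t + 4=7*s^2 + s*(32 - 70*t) - 40*t + 16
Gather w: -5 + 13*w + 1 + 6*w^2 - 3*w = 6*w^2 + 10*w - 4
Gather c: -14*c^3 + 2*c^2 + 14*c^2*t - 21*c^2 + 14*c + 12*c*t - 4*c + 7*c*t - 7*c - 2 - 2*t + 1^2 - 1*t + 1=-14*c^3 + c^2*(14*t - 19) + c*(19*t + 3) - 3*t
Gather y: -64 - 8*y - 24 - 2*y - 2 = -10*y - 90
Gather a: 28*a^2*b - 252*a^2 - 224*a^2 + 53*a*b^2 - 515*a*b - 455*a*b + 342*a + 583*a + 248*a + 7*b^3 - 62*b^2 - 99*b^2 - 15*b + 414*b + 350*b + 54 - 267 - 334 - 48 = a^2*(28*b - 476) + a*(53*b^2 - 970*b + 1173) + 7*b^3 - 161*b^2 + 749*b - 595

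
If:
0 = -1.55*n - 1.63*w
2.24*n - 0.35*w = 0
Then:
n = 0.00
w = 0.00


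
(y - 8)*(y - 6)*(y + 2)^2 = y^4 - 10*y^3 - 4*y^2 + 136*y + 192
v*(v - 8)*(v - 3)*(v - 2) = v^4 - 13*v^3 + 46*v^2 - 48*v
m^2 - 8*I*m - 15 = (m - 5*I)*(m - 3*I)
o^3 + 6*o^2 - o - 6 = (o - 1)*(o + 1)*(o + 6)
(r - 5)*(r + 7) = r^2 + 2*r - 35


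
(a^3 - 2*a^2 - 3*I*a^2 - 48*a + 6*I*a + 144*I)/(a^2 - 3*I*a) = a - 2 - 48/a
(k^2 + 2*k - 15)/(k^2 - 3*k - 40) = (k - 3)/(k - 8)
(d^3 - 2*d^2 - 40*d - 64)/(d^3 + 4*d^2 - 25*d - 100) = (d^2 - 6*d - 16)/(d^2 - 25)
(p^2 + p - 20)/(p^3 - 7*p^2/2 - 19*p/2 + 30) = 2*(p + 5)/(2*p^2 + p - 15)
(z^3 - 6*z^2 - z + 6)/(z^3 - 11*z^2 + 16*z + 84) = (z^2 - 1)/(z^2 - 5*z - 14)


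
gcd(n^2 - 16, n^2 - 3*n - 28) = n + 4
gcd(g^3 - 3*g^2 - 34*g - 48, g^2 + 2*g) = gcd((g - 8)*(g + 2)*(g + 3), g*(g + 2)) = g + 2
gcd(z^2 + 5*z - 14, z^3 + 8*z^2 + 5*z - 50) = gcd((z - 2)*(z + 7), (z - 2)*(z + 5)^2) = z - 2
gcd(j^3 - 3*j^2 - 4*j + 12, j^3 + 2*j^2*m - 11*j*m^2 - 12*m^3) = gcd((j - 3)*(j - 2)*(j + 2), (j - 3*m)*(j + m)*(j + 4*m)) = 1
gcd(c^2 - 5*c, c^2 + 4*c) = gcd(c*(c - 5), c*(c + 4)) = c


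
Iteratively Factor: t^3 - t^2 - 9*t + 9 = (t + 3)*(t^2 - 4*t + 3) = (t - 1)*(t + 3)*(t - 3)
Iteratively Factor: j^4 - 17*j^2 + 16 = (j - 4)*(j^3 + 4*j^2 - j - 4) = (j - 4)*(j + 1)*(j^2 + 3*j - 4) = (j - 4)*(j - 1)*(j + 1)*(j + 4)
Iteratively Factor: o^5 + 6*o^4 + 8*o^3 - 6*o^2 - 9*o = (o + 1)*(o^4 + 5*o^3 + 3*o^2 - 9*o) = o*(o + 1)*(o^3 + 5*o^2 + 3*o - 9) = o*(o + 1)*(o + 3)*(o^2 + 2*o - 3) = o*(o + 1)*(o + 3)^2*(o - 1)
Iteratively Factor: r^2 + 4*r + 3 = (r + 1)*(r + 3)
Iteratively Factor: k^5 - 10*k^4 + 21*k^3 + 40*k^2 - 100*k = (k - 5)*(k^4 - 5*k^3 - 4*k^2 + 20*k) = k*(k - 5)*(k^3 - 5*k^2 - 4*k + 20) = k*(k - 5)*(k - 2)*(k^2 - 3*k - 10) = k*(k - 5)*(k - 2)*(k + 2)*(k - 5)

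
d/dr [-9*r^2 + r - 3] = 1 - 18*r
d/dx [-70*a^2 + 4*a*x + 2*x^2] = 4*a + 4*x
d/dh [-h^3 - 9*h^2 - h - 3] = -3*h^2 - 18*h - 1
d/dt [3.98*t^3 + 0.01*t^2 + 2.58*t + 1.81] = 11.94*t^2 + 0.02*t + 2.58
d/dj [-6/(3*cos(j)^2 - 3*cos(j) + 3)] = 2*(1 - 2*cos(j))*sin(j)/(sin(j)^2 + cos(j) - 2)^2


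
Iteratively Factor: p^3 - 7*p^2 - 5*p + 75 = (p + 3)*(p^2 - 10*p + 25) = (p - 5)*(p + 3)*(p - 5)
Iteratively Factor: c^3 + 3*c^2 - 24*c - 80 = (c + 4)*(c^2 - c - 20) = (c - 5)*(c + 4)*(c + 4)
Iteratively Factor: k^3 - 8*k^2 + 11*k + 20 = (k - 4)*(k^2 - 4*k - 5) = (k - 4)*(k + 1)*(k - 5)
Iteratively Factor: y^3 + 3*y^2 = (y)*(y^2 + 3*y) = y*(y + 3)*(y)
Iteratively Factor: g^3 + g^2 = (g)*(g^2 + g) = g^2*(g + 1)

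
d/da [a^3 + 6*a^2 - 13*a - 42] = 3*a^2 + 12*a - 13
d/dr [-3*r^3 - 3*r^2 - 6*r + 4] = -9*r^2 - 6*r - 6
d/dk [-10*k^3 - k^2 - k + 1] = -30*k^2 - 2*k - 1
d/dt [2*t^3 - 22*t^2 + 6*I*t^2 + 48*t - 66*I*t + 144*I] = 6*t^2 + t*(-44 + 12*I) + 48 - 66*I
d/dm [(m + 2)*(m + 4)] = 2*m + 6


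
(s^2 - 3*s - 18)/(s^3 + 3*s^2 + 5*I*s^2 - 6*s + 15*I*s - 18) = (s - 6)/(s^2 + 5*I*s - 6)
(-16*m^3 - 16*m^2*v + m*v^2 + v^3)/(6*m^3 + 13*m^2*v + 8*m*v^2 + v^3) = (-16*m^2 + v^2)/(6*m^2 + 7*m*v + v^2)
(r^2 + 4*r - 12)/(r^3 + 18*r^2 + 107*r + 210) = (r - 2)/(r^2 + 12*r + 35)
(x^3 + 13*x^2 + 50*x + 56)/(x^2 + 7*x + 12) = (x^2 + 9*x + 14)/(x + 3)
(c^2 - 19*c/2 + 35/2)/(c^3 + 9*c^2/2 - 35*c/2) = (c - 7)/(c*(c + 7))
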